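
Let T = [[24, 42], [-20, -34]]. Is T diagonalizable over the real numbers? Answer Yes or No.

Yes

Characteristic polynomial: p(s) = s^2 + 10s + 24 = (s + 4)(s + 6).
All 2 eigenvalues are distinct, so T is diagonalizable.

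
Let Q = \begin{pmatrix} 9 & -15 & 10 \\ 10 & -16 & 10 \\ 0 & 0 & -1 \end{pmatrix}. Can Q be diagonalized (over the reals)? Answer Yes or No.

Yes

Characteristic polynomial: p(μ) = μ^3 + 8μ^2 + 13μ + 6 = (μ + 1)^2(μ + 6).
μ = -1 has algebraic multiplicity 2; rank(Q + 1I) = 1, so geometric multiplicity = 2.
Every eigenvalue has geometric = algebraic multiplicity, so Q is diagonalizable.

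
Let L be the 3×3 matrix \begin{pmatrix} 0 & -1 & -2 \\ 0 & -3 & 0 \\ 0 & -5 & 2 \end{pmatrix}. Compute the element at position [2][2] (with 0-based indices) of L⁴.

Characteristic polynomial: μ^3 + μ^2 - 6μ = μ(μ - 2)(μ + 3), so the eigenvalues are -3, 0, 2.
μ=0: eigenvector (1, 0, 0).
μ=-3: eigenvector (1, 1, 1).
μ=2: eigenvector (-1, 0, 1).
P = [[1, 1, -1], [0, 1, 0], [0, 1, 1]], D = diag(0, -3, 2), P⁻¹ = [[1, -2, 1], [0, 1, 0], [0, -1, 1]].
L⁴ = P·diag(0, 81, 16)·P⁻¹ = [[0, 97, -16], [0, 81, 0], [0, 65, 16]].
The requested entry is 16.

16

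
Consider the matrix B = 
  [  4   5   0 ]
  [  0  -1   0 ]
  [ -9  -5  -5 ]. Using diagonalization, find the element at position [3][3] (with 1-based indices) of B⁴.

Characteristic polynomial: s^3 + 2s^2 - 19s - 20 = (s - 4)(s + 1)(s + 5), so the eigenvalues are -5, -1, 4.
s=4: eigenvector (1, 0, -1).
s=-5: eigenvector (0, 0, 1).
s=-1: eigenvector (-1, 1, 1).
P = [[1, 0, -1], [0, 0, 1], [-1, 1, 1]], D = diag(4, -5, -1), P⁻¹ = [[1, 1, 0], [1, 0, 1], [0, 1, 0]].
B⁴ = P·diag(256, 625, 1)·P⁻¹ = [[256, 255, 0], [0, 1, 0], [369, -255, 625]].
The requested entry is 625.

625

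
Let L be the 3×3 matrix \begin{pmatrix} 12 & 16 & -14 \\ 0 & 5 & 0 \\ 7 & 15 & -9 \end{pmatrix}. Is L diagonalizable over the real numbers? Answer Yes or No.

No

Characteristic polynomial: p(λ) = λ^3 - 8λ^2 + 5λ + 50 = (λ - 5)^2(λ + 2).
λ = 5 has algebraic multiplicity 2; rank(L − 5I) = 2, so geometric multiplicity = 1.
Geometric multiplicity < algebraic multiplicity, so L is not diagonalizable.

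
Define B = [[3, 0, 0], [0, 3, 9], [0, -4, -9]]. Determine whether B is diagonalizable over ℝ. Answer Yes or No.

No

Characteristic polynomial: p(λ) = λ^3 + 3λ^2 - 9λ - 27 = (λ - 3)(λ + 3)^2.
λ = -3 has algebraic multiplicity 2; rank(B + 3I) = 2, so geometric multiplicity = 1.
Geometric multiplicity < algebraic multiplicity, so B is not diagonalizable.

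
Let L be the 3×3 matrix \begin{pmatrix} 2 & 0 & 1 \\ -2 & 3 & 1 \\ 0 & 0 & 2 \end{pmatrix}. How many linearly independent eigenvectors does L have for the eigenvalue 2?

L − 2I = [[0, 0, 1], [-2, 1, 1], [0, 0, 0]].
This matrix has rank 2, so its null space has dimension 3 − 2 = 1.

1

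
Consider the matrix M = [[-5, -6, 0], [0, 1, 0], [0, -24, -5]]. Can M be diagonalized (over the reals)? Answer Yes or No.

Yes

Characteristic polynomial: p(r) = r^3 + 9r^2 + 15r - 25 = (r - 1)(r + 5)^2.
r = -5 has algebraic multiplicity 2; rank(M + 5I) = 1, so geometric multiplicity = 2.
Every eigenvalue has geometric = algebraic multiplicity, so M is diagonalizable.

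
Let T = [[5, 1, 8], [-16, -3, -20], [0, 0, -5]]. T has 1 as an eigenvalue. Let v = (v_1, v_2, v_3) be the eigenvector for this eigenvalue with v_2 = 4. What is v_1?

T − 1I = [[4, 1, 8], [-16, -4, -20], [0, 0, -6]].
Solving (T − 1I)v = 0 gives the eigenspace spanned by (-1, 4, 0).
With v_2 = 4, v = (-1, 4, 0), so v_1 = -1.

-1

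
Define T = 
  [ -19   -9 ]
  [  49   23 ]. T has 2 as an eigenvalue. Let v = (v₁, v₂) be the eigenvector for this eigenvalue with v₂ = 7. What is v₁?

T − 2I = [[-21, -9], [49, 21]].
Solving (T − 2I)v = 0 gives the eigenspace spanned by (-3, 7).
With v₂ = 7, v = (-3, 7), so v₁ = -3.

-3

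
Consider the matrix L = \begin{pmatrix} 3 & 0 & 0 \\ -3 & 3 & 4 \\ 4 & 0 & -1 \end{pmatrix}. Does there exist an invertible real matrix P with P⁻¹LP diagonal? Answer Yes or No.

No

Characteristic polynomial: p(t) = t^3 - 5t^2 + 3t + 9 = (t - 3)^2(t + 1).
t = 3 has algebraic multiplicity 2; rank(L − 3I) = 2, so geometric multiplicity = 1.
Geometric multiplicity < algebraic multiplicity, so L is not diagonalizable.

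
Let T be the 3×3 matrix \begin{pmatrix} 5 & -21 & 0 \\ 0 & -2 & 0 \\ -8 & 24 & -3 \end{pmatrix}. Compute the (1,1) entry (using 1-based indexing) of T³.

125

Characteristic polynomial: λ^3 - 19λ - 30 = (λ - 5)(λ + 2)(λ + 3), so the eigenvalues are -3, -2, 5.
λ=5: eigenvector (1, 0, -1).
λ=-2: eigenvector (3, 1, 0).
λ=-3: eigenvector (0, 0, 1).
P = [[1, 3, 0], [0, 1, 0], [-1, 0, 1]], D = diag(5, -2, -3), P⁻¹ = [[1, -3, 0], [0, 1, 0], [1, -3, 1]].
T³ = P·diag(125, -8, -27)·P⁻¹ = [[125, -399, 0], [0, -8, 0], [-152, 456, -27]].
The requested entry is 125.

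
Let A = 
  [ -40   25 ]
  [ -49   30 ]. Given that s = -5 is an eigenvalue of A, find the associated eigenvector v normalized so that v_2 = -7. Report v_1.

A + 5I = [[-35, 25], [-49, 35]].
Solving (A + 5I)v = 0 gives the eigenspace spanned by (-5, -7).
With v_2 = -7, v = (-5, -7), so v_1 = -5.

-5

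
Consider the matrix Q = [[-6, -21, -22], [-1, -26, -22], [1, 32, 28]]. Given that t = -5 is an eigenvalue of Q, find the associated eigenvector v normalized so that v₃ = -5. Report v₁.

Q + 5I = [[-1, -21, -22], [-1, -21, -22], [1, 32, 33]].
Solving (Q + 5I)v = 0 gives the eigenspace spanned by (5, 5, -5).
With v₃ = -5, v = (5, 5, -5), so v₁ = 5.

5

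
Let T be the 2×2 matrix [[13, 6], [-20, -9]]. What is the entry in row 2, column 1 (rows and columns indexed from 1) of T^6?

Characteristic polynomial: s^2 - 4s + 3 = (s - 3)(s - 1), so the eigenvalues are 1, 3.
s=1: eigenvector (1, -2).
s=3: eigenvector (3, -5).
P = [[1, 3], [-2, -5]], D = diag(1, 3), P⁻¹ = [[-5, -3], [2, 1]].
T⁶ = P·diag(1, 729)·P⁻¹ = [[4369, 2184], [-7280, -3639]].
The requested entry is -7280.

-7280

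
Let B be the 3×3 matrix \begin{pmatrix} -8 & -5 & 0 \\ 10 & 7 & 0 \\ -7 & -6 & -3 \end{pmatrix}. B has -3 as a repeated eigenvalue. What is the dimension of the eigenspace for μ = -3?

B + 3I = [[-5, -5, 0], [10, 10, 0], [-7, -6, 0]].
This matrix has rank 2, so its null space has dimension 3 − 2 = 1.

1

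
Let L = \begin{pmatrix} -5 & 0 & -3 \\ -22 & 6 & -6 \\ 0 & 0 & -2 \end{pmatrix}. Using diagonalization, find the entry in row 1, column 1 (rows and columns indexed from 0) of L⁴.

1296

Characteristic polynomial: s^3 + s^2 - 32s - 60 = (s - 6)(s + 2)(s + 5), so the eigenvalues are -5, -2, 6.
s=6: eigenvector (0, 1, 0).
s=-5: eigenvector (1, 2, 0).
s=-2: eigenvector (-1, -2, 1).
P = [[0, 1, -1], [1, 2, -2], [0, 0, 1]], D = diag(6, -5, -2), P⁻¹ = [[-2, 1, 0], [1, 0, 1], [0, 0, 1]].
L⁴ = P·diag(1296, 625, 16)·P⁻¹ = [[625, 0, 609], [-1342, 1296, 1218], [0, 0, 16]].
The requested entry is 1296.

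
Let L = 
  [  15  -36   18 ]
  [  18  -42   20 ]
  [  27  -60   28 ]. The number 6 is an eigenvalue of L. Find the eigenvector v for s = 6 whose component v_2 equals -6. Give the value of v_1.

-6

L − 6I = [[9, -36, 18], [18, -48, 20], [27, -60, 22]].
Solving (L − 6I)v = 0 gives the eigenspace spanned by (-6, -6, -9).
With v_2 = -6, v = (-6, -6, -9), so v_1 = -6.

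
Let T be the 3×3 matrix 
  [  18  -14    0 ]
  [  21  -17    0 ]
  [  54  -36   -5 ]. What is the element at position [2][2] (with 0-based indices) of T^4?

Characteristic polynomial: λ^3 + 4λ^2 - 17λ - 60 = (λ - 4)(λ + 3)(λ + 5), so the eigenvalues are -5, -3, 4.
λ=-5: eigenvector (0, 0, 1).
λ=-3: eigenvector (2, 3, 0).
λ=4: eigenvector (1, 1, 2).
P = [[0, 2, 1], [0, 3, 1], [1, 0, 2]], D = diag(-5, -3, 4), P⁻¹ = [[-6, 4, 1], [-1, 1, 0], [3, -2, 0]].
T⁴ = P·diag(625, 81, 256)·P⁻¹ = [[606, -350, 0], [525, -269, 0], [-2214, 1476, 625]].
The requested entry is 625.

625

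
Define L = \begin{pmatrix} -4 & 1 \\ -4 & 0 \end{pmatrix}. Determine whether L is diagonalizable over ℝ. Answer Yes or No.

No

Characteristic polynomial: p(λ) = λ^2 + 4λ + 4 = (λ + 2)^2.
λ = -2 has algebraic multiplicity 2; rank(L + 2I) = 1, so geometric multiplicity = 1.
Geometric multiplicity < algebraic multiplicity, so L is not diagonalizable.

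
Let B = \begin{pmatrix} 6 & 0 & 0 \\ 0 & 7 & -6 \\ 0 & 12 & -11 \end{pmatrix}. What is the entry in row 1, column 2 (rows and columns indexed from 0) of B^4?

624

Characteristic polynomial: μ^3 - 2μ^2 - 29μ + 30 = (μ - 6)(μ - 1)(μ + 5), so the eigenvalues are -5, 1, 6.
μ=-5: eigenvector (0, 1, 2).
μ=6: eigenvector (1, 0, 0).
μ=1: eigenvector (0, -1, -1).
P = [[0, 1, 0], [1, 0, -1], [2, 0, -1]], D = diag(-5, 6, 1), P⁻¹ = [[0, -1, 1], [1, 0, 0], [0, -2, 1]].
B⁴ = P·diag(625, 1296, 1)·P⁻¹ = [[1296, 0, 0], [0, -623, 624], [0, -1248, 1249]].
The requested entry is 624.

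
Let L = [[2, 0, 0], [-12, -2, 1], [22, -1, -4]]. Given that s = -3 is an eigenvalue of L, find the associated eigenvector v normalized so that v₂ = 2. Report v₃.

L + 3I = [[5, 0, 0], [-12, 1, 1], [22, -1, -1]].
Solving (L + 3I)v = 0 gives the eigenspace spanned by (0, 2, -2).
With v₂ = 2, v = (0, 2, -2), so v₃ = -2.

-2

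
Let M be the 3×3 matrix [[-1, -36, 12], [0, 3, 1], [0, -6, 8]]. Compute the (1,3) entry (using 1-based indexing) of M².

Characteristic polynomial: r^3 - 10r^2 + 19r + 30 = (r - 6)(r - 5)(r + 1), so the eigenvalues are -1, 5, 6.
r=-1: eigenvector (1, 0, 0).
r=5: eigenvector (-2, 1, 2).
r=6: eigenvector (0, 1, 3).
P = [[1, -2, 0], [0, 1, 1], [0, 2, 3]], D = diag(-1, 5, 6), P⁻¹ = [[1, 6, -2], [0, 3, -1], [0, -2, 1]].
M² = P·diag(1, 25, 36)·P⁻¹ = [[1, -144, 48], [0, 3, 11], [0, -66, 58]].
The requested entry is 48.

48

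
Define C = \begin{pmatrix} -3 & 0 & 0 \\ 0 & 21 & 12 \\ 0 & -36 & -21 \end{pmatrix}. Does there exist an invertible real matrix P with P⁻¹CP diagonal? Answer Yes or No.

Yes

Characteristic polynomial: p(μ) = μ^3 + 3μ^2 - 9μ - 27 = (μ - 3)(μ + 3)^2.
μ = -3 has algebraic multiplicity 2; rank(C + 3I) = 1, so geometric multiplicity = 2.
Every eigenvalue has geometric = algebraic multiplicity, so C is diagonalizable.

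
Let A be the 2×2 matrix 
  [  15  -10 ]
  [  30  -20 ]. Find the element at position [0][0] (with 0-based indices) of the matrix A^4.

Characteristic polynomial: μ^2 + 5μ = μ(μ + 5), so the eigenvalues are -5, 0.
μ=-5: eigenvector (-1, -2).
μ=0: eigenvector (2, 3).
P = [[-1, 2], [-2, 3]], D = diag(-5, 0), P⁻¹ = [[3, -2], [2, -1]].
A⁴ = P·diag(625, 0)·P⁻¹ = [[-1875, 1250], [-3750, 2500]].
The requested entry is -1875.

-1875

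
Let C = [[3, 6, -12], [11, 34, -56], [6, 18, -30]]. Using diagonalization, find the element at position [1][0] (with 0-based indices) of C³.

431

Characteristic polynomial: λ^3 - 7λ^2 + 6λ = λ(λ - 6)(λ - 1), so the eigenvalues are 0, 1, 6.
λ=1: eigenvector (3, -1, 0).
λ=0: eigenvector (-2, -1, -1).
λ=6: eigenvector (0, 2, 1).
P = [[3, -2, 0], [-1, -1, 2], [0, -1, 1]], D = diag(1, 0, 6), P⁻¹ = [[1, 2, -4], [1, 3, -6], [1, 3, -5]].
C³ = P·diag(1, 0, 216)·P⁻¹ = [[3, 6, -12], [431, 1294, -2156], [216, 648, -1080]].
The requested entry is 431.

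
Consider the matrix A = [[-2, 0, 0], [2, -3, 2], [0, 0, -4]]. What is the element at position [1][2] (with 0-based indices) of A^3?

74

Characteristic polynomial: r^3 + 9r^2 + 26r + 24 = (r + 2)(r + 3)(r + 4), so the eigenvalues are -4, -3, -2.
r=-4: eigenvector (0, -2, 1).
r=-3: eigenvector (0, 1, 0).
r=-2: eigenvector (1, 2, 0).
P = [[0, 0, 1], [-2, 1, 2], [1, 0, 0]], D = diag(-4, -3, -2), P⁻¹ = [[0, 0, 1], [-2, 1, 2], [1, 0, 0]].
A³ = P·diag(-64, -27, -8)·P⁻¹ = [[-8, 0, 0], [38, -27, 74], [0, 0, -64]].
The requested entry is 74.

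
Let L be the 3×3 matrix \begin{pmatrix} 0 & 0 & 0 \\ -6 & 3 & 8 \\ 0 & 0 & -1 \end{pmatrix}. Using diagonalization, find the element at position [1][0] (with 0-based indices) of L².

-18

Characteristic polynomial: r^3 - 2r^2 - 3r = r(r - 3)(r + 1), so the eigenvalues are -1, 0, 3.
r=0: eigenvector (1, 2, 0).
r=3: eigenvector (0, 1, 0).
r=-1: eigenvector (0, -2, 1).
P = [[1, 0, 0], [2, 1, -2], [0, 0, 1]], D = diag(0, 3, -1), P⁻¹ = [[1, 0, 0], [-2, 1, 2], [0, 0, 1]].
L² = P·diag(0, 9, 1)·P⁻¹ = [[0, 0, 0], [-18, 9, 16], [0, 0, 1]].
The requested entry is -18.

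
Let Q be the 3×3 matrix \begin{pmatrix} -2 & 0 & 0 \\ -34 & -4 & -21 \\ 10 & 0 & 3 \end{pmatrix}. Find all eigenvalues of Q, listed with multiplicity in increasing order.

Characteristic polynomial: p(μ) = μ^3 + 3μ^2 - 10μ - 24 = (μ - 3)(μ + 2)(μ + 4).
Roots (with multiplicity): -4, -2, 3.

-4, -2, 3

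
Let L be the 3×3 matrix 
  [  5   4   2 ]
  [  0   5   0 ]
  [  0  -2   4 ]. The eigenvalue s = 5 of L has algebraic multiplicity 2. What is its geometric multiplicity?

L − 5I = [[0, 4, 2], [0, 0, 0], [0, -2, -1]].
This matrix has rank 1, so its null space has dimension 3 − 1 = 2.

2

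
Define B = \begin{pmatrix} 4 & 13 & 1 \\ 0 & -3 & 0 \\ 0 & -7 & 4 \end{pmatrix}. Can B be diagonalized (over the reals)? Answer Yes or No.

Characteristic polynomial: p(λ) = λ^3 - 5λ^2 - 8λ + 48 = (λ - 4)^2(λ + 3).
λ = 4 has algebraic multiplicity 2; rank(B − 4I) = 2, so geometric multiplicity = 1.
Geometric multiplicity < algebraic multiplicity, so B is not diagonalizable.

No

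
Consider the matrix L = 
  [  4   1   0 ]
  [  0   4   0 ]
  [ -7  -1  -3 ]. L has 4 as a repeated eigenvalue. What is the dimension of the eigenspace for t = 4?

L − 4I = [[0, 1, 0], [0, 0, 0], [-7, -1, -7]].
This matrix has rank 2, so its null space has dimension 3 − 2 = 1.

1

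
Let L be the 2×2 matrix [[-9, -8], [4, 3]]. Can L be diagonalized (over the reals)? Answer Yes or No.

Yes

Characteristic polynomial: p(t) = t^2 + 6t + 5 = (t + 1)(t + 5).
All 2 eigenvalues are distinct, so L is diagonalizable.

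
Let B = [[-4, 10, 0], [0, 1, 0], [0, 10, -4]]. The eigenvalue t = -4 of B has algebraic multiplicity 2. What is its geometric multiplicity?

2

B + 4I = [[0, 10, 0], [0, 5, 0], [0, 10, 0]].
This matrix has rank 1, so its null space has dimension 3 − 1 = 2.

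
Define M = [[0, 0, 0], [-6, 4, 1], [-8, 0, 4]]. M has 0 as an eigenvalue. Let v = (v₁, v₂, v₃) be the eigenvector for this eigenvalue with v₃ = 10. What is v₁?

5

M = [[0, 0, 0], [-6, 4, 1], [-8, 0, 4]].
Solving (M)v = 0 gives the eigenspace spanned by (5, 5, 10).
With v₃ = 10, v = (5, 5, 10), so v₁ = 5.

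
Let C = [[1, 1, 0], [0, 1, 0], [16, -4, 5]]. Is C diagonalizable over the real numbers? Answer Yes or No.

No

Characteristic polynomial: p(λ) = λ^3 - 7λ^2 + 11λ - 5 = (λ - 5)(λ - 1)^2.
λ = 1 has algebraic multiplicity 2; rank(C − 1I) = 2, so geometric multiplicity = 1.
Geometric multiplicity < algebraic multiplicity, so C is not diagonalizable.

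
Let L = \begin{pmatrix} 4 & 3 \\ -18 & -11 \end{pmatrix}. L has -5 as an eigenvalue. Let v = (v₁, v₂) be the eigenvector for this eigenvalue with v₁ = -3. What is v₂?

9

L + 5I = [[9, 3], [-18, -6]].
Solving (L + 5I)v = 0 gives the eigenspace spanned by (-3, 9).
With v₁ = -3, v = (-3, 9), so v₂ = 9.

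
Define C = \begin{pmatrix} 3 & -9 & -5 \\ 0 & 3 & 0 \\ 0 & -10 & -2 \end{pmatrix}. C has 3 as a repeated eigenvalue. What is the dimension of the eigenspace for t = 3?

1

C − 3I = [[0, -9, -5], [0, 0, 0], [0, -10, -5]].
This matrix has rank 2, so its null space has dimension 3 − 2 = 1.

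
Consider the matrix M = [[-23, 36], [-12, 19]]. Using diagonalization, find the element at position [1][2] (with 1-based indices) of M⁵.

Characteristic polynomial: r^2 + 4r - 5 = (r - 1)(r + 5), so the eigenvalues are -5, 1.
r=1: eigenvector (-3, -2).
r=-5: eigenvector (2, 1).
P = [[-3, 2], [-2, 1]], D = diag(1, -5), P⁻¹ = [[1, -2], [2, -3]].
M⁵ = P·diag(1, -3125)·P⁻¹ = [[-12503, 18756], [-6252, 9379]].
The requested entry is 18756.

18756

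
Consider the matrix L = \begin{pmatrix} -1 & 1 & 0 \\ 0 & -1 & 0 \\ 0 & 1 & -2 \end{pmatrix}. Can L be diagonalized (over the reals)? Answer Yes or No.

Characteristic polynomial: p(s) = s^3 + 4s^2 + 5s + 2 = (s + 1)^2(s + 2).
s = -1 has algebraic multiplicity 2; rank(L + 1I) = 2, so geometric multiplicity = 1.
Geometric multiplicity < algebraic multiplicity, so L is not diagonalizable.

No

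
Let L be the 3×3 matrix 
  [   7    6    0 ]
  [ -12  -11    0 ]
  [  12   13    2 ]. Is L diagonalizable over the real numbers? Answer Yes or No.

Yes

Characteristic polynomial: p(s) = s^3 + 2s^2 - 13s + 10 = (s - 2)(s - 1)(s + 5).
All 3 eigenvalues are distinct, so L is diagonalizable.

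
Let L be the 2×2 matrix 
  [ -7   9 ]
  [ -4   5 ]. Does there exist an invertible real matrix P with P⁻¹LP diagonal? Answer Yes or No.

No

Characteristic polynomial: p(t) = t^2 + 2t + 1 = (t + 1)^2.
t = -1 has algebraic multiplicity 2; rank(L + 1I) = 1, so geometric multiplicity = 1.
Geometric multiplicity < algebraic multiplicity, so L is not diagonalizable.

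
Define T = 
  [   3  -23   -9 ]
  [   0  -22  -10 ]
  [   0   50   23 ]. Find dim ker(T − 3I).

T − 3I = [[0, -23, -9], [0, -25, -10], [0, 50, 20]].
This matrix has rank 2, so its null space has dimension 3 − 2 = 1.

1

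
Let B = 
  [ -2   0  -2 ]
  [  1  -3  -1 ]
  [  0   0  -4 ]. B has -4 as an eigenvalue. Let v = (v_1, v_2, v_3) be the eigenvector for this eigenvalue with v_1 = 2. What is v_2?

B + 4I = [[2, 0, -2], [1, 1, -1], [0, 0, 0]].
Solving (B + 4I)v = 0 gives the eigenspace spanned by (2, 0, 2).
With v_1 = 2, v = (2, 0, 2), so v_2 = 0.

0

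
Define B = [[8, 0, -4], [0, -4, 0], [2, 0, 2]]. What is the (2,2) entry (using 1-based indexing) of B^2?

Characteristic polynomial: r^3 - 6r^2 - 16r + 96 = (r - 6)(r - 4)(r + 4), so the eigenvalues are -4, 4, 6.
r=4: eigenvector (1, 0, 1).
r=-4: eigenvector (0, 1, 0).
r=6: eigenvector (-2, 0, -1).
P = [[1, 0, -2], [0, 1, 0], [1, 0, -1]], D = diag(4, -4, 6), P⁻¹ = [[-1, 0, 2], [0, 1, 0], [-1, 0, 1]].
B² = P·diag(16, 16, 36)·P⁻¹ = [[56, 0, -40], [0, 16, 0], [20, 0, -4]].
The requested entry is 16.

16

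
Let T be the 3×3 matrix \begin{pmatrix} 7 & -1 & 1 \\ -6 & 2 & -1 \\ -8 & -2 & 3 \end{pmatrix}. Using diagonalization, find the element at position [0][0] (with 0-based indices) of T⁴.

Characteristic polynomial: r^3 - 12r^2 + 41r - 30 = (r - 6)(r - 5)(r - 1), so the eigenvalues are 1, 5, 6.
r=6: eigenvector (1, -1, -2).
r=1: eigenvector (0, 1, 1).
r=5: eigenvector (-1, 1, 3).
P = [[1, 0, -1], [-1, 1, 1], [-2, 1, 3]], D = diag(6, 1, 5), P⁻¹ = [[2, -1, 1], [1, 1, 0], [1, -1, 1]].
T⁴ = P·diag(1296, 1, 625)·P⁻¹ = [[1967, -671, 671], [-1966, 672, -671], [-3308, 718, -717]].
The requested entry is 1967.

1967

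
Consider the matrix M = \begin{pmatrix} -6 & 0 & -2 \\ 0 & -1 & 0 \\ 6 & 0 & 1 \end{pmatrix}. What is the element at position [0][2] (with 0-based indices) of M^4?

130

Characteristic polynomial: s^3 + 6s^2 + 11s + 6 = (s + 1)(s + 2)(s + 3), so the eigenvalues are -3, -2, -1.
s=-3: eigenvector (2, 0, -3).
s=-1: eigenvector (0, 1, 0).
s=-2: eigenvector (-1, 0, 2).
P = [[2, 0, -1], [0, 1, 0], [-3, 0, 2]], D = diag(-3, -1, -2), P⁻¹ = [[2, 0, 1], [0, 1, 0], [3, 0, 2]].
M⁴ = P·diag(81, 1, 16)·P⁻¹ = [[276, 0, 130], [0, 1, 0], [-390, 0, -179]].
The requested entry is 130.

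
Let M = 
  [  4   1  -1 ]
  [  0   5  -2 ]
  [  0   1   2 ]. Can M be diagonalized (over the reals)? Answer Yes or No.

Characteristic polynomial: p(λ) = λ^3 - 11λ^2 + 40λ - 48 = (λ - 4)^2(λ - 3).
λ = 4 has algebraic multiplicity 2; rank(M − 4I) = 2, so geometric multiplicity = 1.
Geometric multiplicity < algebraic multiplicity, so M is not diagonalizable.

No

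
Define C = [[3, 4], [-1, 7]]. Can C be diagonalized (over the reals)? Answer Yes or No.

No

Characteristic polynomial: p(s) = s^2 - 10s + 25 = (s - 5)^2.
s = 5 has algebraic multiplicity 2; rank(C − 5I) = 1, so geometric multiplicity = 1.
Geometric multiplicity < algebraic multiplicity, so C is not diagonalizable.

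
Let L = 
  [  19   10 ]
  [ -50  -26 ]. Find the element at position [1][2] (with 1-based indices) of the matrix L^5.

Characteristic polynomial: s^2 + 7s + 6 = (s + 1)(s + 6), so the eigenvalues are -6, -1.
s=-6: eigenvector (-2, 5).
s=-1: eigenvector (-1, 2).
P = [[-2, -1], [5, 2]], D = diag(-6, -1), P⁻¹ = [[2, 1], [-5, -2]].
L⁵ = P·diag(-7776, -1)·P⁻¹ = [[31099, 15550], [-77750, -38876]].
The requested entry is 15550.

15550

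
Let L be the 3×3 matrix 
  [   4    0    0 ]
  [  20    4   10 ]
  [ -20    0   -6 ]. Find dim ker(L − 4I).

L − 4I = [[0, 0, 0], [20, 0, 10], [-20, 0, -10]].
This matrix has rank 1, so its null space has dimension 3 − 1 = 2.

2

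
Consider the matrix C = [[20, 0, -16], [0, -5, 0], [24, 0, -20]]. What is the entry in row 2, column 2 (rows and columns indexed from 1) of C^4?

625

Characteristic polynomial: t^3 + 5t^2 - 16t - 80 = (t - 4)(t + 4)(t + 5), so the eigenvalues are -5, -4, 4.
t=-4: eigenvector (2, 0, 3).
t=-5: eigenvector (0, 1, 0).
t=4: eigenvector (-1, 0, -1).
P = [[2, 0, -1], [0, 1, 0], [3, 0, -1]], D = diag(-4, -5, 4), P⁻¹ = [[-1, 0, 1], [0, 1, 0], [-3, 0, 2]].
C⁴ = P·diag(256, 625, 256)·P⁻¹ = [[256, 0, 0], [0, 625, 0], [0, 0, 256]].
The requested entry is 625.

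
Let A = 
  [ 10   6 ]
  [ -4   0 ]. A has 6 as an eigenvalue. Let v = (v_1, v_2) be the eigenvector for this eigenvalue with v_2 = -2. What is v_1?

A − 6I = [[4, 6], [-4, -6]].
Solving (A − 6I)v = 0 gives the eigenspace spanned by (3, -2).
With v_2 = -2, v = (3, -2), so v_1 = 3.

3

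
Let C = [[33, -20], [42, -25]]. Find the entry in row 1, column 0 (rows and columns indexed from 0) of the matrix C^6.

312816

Characteristic polynomial: λ^2 - 8λ + 15 = (λ - 5)(λ - 3), so the eigenvalues are 3, 5.
λ=5: eigenvector (-5, -7).
λ=3: eigenvector (-2, -3).
P = [[-5, -2], [-7, -3]], D = diag(5, 3), P⁻¹ = [[-3, 2], [7, -5]].
C⁶ = P·diag(15625, 729)·P⁻¹ = [[224169, -148960], [312816, -207815]].
The requested entry is 312816.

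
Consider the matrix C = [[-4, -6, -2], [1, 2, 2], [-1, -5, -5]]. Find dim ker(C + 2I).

C + 2I = [[-2, -6, -2], [1, 4, 2], [-1, -5, -3]].
This matrix has rank 2, so its null space has dimension 3 − 2 = 1.

1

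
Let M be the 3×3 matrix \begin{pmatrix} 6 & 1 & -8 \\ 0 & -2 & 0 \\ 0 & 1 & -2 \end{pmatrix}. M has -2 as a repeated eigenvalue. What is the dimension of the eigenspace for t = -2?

1

M + 2I = [[8, 1, -8], [0, 0, 0], [0, 1, 0]].
This matrix has rank 2, so its null space has dimension 3 − 2 = 1.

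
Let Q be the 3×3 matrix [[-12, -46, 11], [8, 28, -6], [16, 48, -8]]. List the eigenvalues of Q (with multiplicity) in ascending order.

0, 4, 4

Characteristic polynomial: p(t) = t^3 - 8t^2 + 16t = t(t - 4)^2.
Roots (with multiplicity): 0, 4, 4.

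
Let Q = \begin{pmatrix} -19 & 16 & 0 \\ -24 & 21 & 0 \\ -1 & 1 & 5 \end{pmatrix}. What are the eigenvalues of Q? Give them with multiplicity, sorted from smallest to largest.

Characteristic polynomial: p(r) = r^3 - 7r^2 - 5r + 75 = (r - 5)^2(r + 3).
Roots (with multiplicity): -3, 5, 5.

-3, 5, 5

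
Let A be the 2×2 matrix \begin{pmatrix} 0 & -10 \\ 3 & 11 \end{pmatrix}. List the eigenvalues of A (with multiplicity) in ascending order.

Characteristic polynomial: p(μ) = μ^2 - 11μ + 30 = (μ - 6)(μ - 5).
Roots (with multiplicity): 5, 6.

5, 6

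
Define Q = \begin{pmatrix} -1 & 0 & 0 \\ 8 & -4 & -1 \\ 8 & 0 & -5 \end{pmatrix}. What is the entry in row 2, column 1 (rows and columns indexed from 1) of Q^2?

-48

Characteristic polynomial: λ^3 + 10λ^2 + 29λ + 20 = (λ + 1)(λ + 4)(λ + 5), so the eigenvalues are -5, -4, -1.
λ=-1: eigenvector (1, 2, 2).
λ=-4: eigenvector (0, 1, 0).
λ=-5: eigenvector (0, 1, 1).
P = [[1, 0, 0], [2, 1, 1], [2, 0, 1]], D = diag(-1, -4, -5), P⁻¹ = [[1, 0, 0], [0, 1, -1], [-2, 0, 1]].
Q² = P·diag(1, 16, 25)·P⁻¹ = [[1, 0, 0], [-48, 16, 9], [-48, 0, 25]].
The requested entry is -48.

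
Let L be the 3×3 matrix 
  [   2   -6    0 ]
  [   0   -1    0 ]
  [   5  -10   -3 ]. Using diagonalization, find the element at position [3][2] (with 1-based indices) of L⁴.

Characteristic polynomial: r^3 + 2r^2 - 5r - 6 = (r - 2)(r + 1)(r + 3), so the eigenvalues are -3, -1, 2.
r=-3: eigenvector (0, 0, 1).
r=-1: eigenvector (2, 1, 0).
r=2: eigenvector (1, 0, 1).
P = [[0, 2, 1], [0, 1, 0], [1, 0, 1]], D = diag(-3, -1, 2), P⁻¹ = [[-1, 2, 1], [0, 1, 0], [1, -2, 0]].
L⁴ = P·diag(81, 1, 16)·P⁻¹ = [[16, -30, 0], [0, 1, 0], [-65, 130, 81]].
The requested entry is 130.

130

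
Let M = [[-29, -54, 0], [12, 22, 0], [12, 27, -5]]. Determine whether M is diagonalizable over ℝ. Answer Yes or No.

Characteristic polynomial: p(t) = t^3 + 12t^2 + 45t + 50 = (t + 2)(t + 5)^2.
t = -5 has algebraic multiplicity 2; rank(M + 5I) = 1, so geometric multiplicity = 2.
Every eigenvalue has geometric = algebraic multiplicity, so M is diagonalizable.

Yes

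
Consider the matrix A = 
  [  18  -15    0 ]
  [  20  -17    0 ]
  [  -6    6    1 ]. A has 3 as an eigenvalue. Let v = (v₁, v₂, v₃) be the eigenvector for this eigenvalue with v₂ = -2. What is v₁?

A − 3I = [[15, -15, 0], [20, -20, 0], [-6, 6, -2]].
Solving (A − 3I)v = 0 gives the eigenspace spanned by (-2, -2, 0).
With v₂ = -2, v = (-2, -2, 0), so v₁ = -2.

-2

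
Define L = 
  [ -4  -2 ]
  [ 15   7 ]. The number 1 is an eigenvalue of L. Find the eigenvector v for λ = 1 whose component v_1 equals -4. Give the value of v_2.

L − 1I = [[-5, -2], [15, 6]].
Solving (L − 1I)v = 0 gives the eigenspace spanned by (-4, 10).
With v_1 = -4, v = (-4, 10), so v_2 = 10.

10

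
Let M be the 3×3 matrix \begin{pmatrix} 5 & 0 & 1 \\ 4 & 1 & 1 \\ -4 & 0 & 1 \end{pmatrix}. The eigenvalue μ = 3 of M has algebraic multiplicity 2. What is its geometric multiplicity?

1

M − 3I = [[2, 0, 1], [4, -2, 1], [-4, 0, -2]].
This matrix has rank 2, so its null space has dimension 3 − 2 = 1.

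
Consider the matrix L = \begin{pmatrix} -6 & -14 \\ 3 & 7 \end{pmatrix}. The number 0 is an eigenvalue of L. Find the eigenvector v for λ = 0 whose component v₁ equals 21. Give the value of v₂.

-9

L = [[-6, -14], [3, 7]].
Solving (L)v = 0 gives the eigenspace spanned by (21, -9).
With v₁ = 21, v = (21, -9), so v₂ = -9.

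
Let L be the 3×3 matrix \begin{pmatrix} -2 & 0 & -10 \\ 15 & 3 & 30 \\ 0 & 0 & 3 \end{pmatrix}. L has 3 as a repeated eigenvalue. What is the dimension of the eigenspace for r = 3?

2

L − 3I = [[-5, 0, -10], [15, 0, 30], [0, 0, 0]].
This matrix has rank 1, so its null space has dimension 3 − 1 = 2.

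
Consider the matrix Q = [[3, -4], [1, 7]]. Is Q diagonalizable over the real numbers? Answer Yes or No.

Characteristic polynomial: p(r) = r^2 - 10r + 25 = (r - 5)^2.
r = 5 has algebraic multiplicity 2; rank(Q − 5I) = 1, so geometric multiplicity = 1.
Geometric multiplicity < algebraic multiplicity, so Q is not diagonalizable.

No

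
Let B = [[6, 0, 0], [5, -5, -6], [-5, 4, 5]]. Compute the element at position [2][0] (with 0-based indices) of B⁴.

-1295

Characteristic polynomial: λ^3 - 6λ^2 - λ + 6 = (λ - 6)(λ - 1)(λ + 1), so the eigenvalues are -1, 1, 6.
λ=1: eigenvector (0, -1, 1).
λ=-1: eigenvector (0, 3, -2).
λ=6: eigenvector (1, 1, -1).
P = [[0, 0, 1], [-1, 3, 1], [1, -2, -1]], D = diag(1, -1, 6), P⁻¹ = [[1, 2, 3], [0, 1, 1], [1, 0, 0]].
B⁴ = P·diag(1, 1, 1296)·P⁻¹ = [[1296, 0, 0], [1295, 1, 0], [-1295, 0, 1]].
The requested entry is -1295.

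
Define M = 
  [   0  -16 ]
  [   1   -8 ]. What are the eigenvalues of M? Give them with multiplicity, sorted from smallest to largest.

-4, -4

Characteristic polynomial: p(t) = t^2 + 8t + 16 = (t + 4)^2.
Roots (with multiplicity): -4, -4.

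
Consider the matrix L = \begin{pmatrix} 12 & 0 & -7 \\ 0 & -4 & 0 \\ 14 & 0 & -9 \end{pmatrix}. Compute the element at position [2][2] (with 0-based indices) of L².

-17

Characteristic polynomial: s^3 + s^2 - 22s - 40 = (s - 5)(s + 2)(s + 4), so the eigenvalues are -4, -2, 5.
s=-2: eigenvector (1, 0, 2).
s=-4: eigenvector (0, 1, 0).
s=5: eigenvector (-1, 0, -1).
P = [[1, 0, -1], [0, 1, 0], [2, 0, -1]], D = diag(-2, -4, 5), P⁻¹ = [[-1, 0, 1], [0, 1, 0], [-2, 0, 1]].
L² = P·diag(4, 16, 25)·P⁻¹ = [[46, 0, -21], [0, 16, 0], [42, 0, -17]].
The requested entry is -17.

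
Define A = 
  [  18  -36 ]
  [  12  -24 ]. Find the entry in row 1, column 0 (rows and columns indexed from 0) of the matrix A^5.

Characteristic polynomial: λ^2 + 6λ = λ(λ + 6), so the eigenvalues are -6, 0.
λ=0: eigenvector (-2, -1).
λ=-6: eigenvector (-3, -2).
P = [[-2, -3], [-1, -2]], D = diag(0, -6), P⁻¹ = [[-2, 3], [1, -2]].
A⁵ = P·diag(0, -7776)·P⁻¹ = [[23328, -46656], [15552, -31104]].
The requested entry is 15552.

15552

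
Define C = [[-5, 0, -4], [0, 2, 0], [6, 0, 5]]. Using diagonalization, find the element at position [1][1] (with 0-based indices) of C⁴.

Characteristic polynomial: r^3 - 2r^2 - r + 2 = (r - 2)(r - 1)(r + 1), so the eigenvalues are -1, 1, 2.
r=-1: eigenvector (1, 0, -1).
r=1: eigenvector (-2, 0, 3).
r=2: eigenvector (0, 1, 0).
P = [[1, -2, 0], [0, 0, 1], [-1, 3, 0]], D = diag(-1, 1, 2), P⁻¹ = [[3, 0, 2], [1, 0, 1], [0, 1, 0]].
C⁴ = P·diag(1, 1, 16)·P⁻¹ = [[1, 0, 0], [0, 16, 0], [0, 0, 1]].
The requested entry is 16.

16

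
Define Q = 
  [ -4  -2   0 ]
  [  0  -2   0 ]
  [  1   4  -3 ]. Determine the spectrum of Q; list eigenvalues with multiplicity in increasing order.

Characteristic polynomial: p(λ) = λ^3 + 9λ^2 + 26λ + 24 = (λ + 2)(λ + 3)(λ + 4).
Roots (with multiplicity): -4, -3, -2.

-4, -3, -2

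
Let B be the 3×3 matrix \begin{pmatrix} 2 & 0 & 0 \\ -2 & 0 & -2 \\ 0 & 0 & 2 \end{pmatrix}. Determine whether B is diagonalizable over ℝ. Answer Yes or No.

Characteristic polynomial: p(r) = r^3 - 4r^2 + 4r = r(r - 2)^2.
r = 2 has algebraic multiplicity 2; rank(B − 2I) = 1, so geometric multiplicity = 2.
Every eigenvalue has geometric = algebraic multiplicity, so B is diagonalizable.

Yes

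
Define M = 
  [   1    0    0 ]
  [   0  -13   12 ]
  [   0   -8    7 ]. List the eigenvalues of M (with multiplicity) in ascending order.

-5, -1, 1

Characteristic polynomial: p(μ) = μ^3 + 5μ^2 - μ - 5 = (μ - 1)(μ + 1)(μ + 5).
Roots (with multiplicity): -5, -1, 1.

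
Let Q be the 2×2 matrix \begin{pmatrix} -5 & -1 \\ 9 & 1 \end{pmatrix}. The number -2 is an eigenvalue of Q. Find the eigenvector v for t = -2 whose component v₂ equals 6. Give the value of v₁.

-2

Q + 2I = [[-3, -1], [9, 3]].
Solving (Q + 2I)v = 0 gives the eigenspace spanned by (-2, 6).
With v₂ = 6, v = (-2, 6), so v₁ = -2.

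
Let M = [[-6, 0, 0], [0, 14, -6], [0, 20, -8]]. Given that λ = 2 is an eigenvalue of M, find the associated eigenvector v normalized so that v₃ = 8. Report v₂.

4

M − 2I = [[-8, 0, 0], [0, 12, -6], [0, 20, -10]].
Solving (M − 2I)v = 0 gives the eigenspace spanned by (0, 4, 8).
With v₃ = 8, v = (0, 4, 8), so v₂ = 4.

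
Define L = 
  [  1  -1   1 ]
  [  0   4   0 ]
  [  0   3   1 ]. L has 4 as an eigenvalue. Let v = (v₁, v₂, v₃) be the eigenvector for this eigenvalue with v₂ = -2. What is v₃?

-2

L − 4I = [[-3, -1, 1], [0, 0, 0], [0, 3, -3]].
Solving (L − 4I)v = 0 gives the eigenspace spanned by (0, -2, -2).
With v₂ = -2, v = (0, -2, -2), so v₃ = -2.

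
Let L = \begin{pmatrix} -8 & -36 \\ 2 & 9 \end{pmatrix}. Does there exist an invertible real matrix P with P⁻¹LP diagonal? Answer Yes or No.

Yes

Characteristic polynomial: p(s) = s^2 - s = s(s - 1).
All 2 eigenvalues are distinct, so L is diagonalizable.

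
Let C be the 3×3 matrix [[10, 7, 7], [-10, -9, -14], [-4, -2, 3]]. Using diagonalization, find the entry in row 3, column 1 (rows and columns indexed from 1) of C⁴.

-1088

Characteristic polynomial: μ^3 - 4μ^2 - 17μ + 60 = (μ - 5)(μ - 3)(μ + 4), so the eigenvalues are -4, 3, 5.
μ=-4: eigenvector (1, -2, 0).
μ=3: eigenvector (1, -2, 1).
μ=5: eigenvector (0, -1, 1).
P = [[1, 1, 0], [-2, -2, -1], [0, 1, 1]], D = diag(-4, 3, 5), P⁻¹ = [[-1, -1, -1], [2, 1, 1], [-2, -1, 0]].
C⁴ = P·diag(256, 81, 625)·P⁻¹ = [[-94, -175, -175], [1438, 975, 350], [-1088, -544, 81]].
The requested entry is -1088.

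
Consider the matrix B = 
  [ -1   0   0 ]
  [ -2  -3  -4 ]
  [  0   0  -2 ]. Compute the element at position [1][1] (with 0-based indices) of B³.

-27

Characteristic polynomial: μ^3 + 6μ^2 + 11μ + 6 = (μ + 1)(μ + 2)(μ + 3), so the eigenvalues are -3, -2, -1.
μ=-1: eigenvector (1, -1, 0).
μ=-3: eigenvector (0, 1, 0).
μ=-2: eigenvector (0, -4, 1).
P = [[1, 0, 0], [-1, 1, -4], [0, 0, 1]], D = diag(-1, -3, -2), P⁻¹ = [[1, 0, 0], [1, 1, 4], [0, 0, 1]].
B³ = P·diag(-1, -27, -8)·P⁻¹ = [[-1, 0, 0], [-26, -27, -76], [0, 0, -8]].
The requested entry is -27.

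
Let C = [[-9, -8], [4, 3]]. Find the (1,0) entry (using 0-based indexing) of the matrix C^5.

Characteristic polynomial: s^2 + 6s + 5 = (s + 1)(s + 5), so the eigenvalues are -5, -1.
s=-5: eigenvector (2, -1).
s=-1: eigenvector (1, -1).
P = [[2, 1], [-1, -1]], D = diag(-5, -1), P⁻¹ = [[1, 1], [-1, -2]].
C⁵ = P·diag(-3125, -1)·P⁻¹ = [[-6249, -6248], [3124, 3123]].
The requested entry is 3124.

3124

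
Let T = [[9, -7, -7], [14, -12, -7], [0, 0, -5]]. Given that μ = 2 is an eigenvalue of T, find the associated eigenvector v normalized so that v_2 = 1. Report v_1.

1

T − 2I = [[7, -7, -7], [14, -14, -7], [0, 0, -7]].
Solving (T − 2I)v = 0 gives the eigenspace spanned by (1, 1, 0).
With v_2 = 1, v = (1, 1, 0), so v_1 = 1.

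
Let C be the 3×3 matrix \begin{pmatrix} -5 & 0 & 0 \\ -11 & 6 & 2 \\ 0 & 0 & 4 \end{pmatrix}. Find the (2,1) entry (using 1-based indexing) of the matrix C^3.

Characteristic polynomial: s^3 - 5s^2 - 26s + 120 = (s - 6)(s - 4)(s + 5), so the eigenvalues are -5, 4, 6.
s=6: eigenvector (0, 1, 0).
s=-5: eigenvector (1, 1, 0).
s=4: eigenvector (0, -1, 1).
P = [[0, 1, 0], [1, 1, -1], [0, 0, 1]], D = diag(6, -5, 4), P⁻¹ = [[-1, 1, 1], [1, 0, 0], [0, 0, 1]].
C³ = P·diag(216, -125, 64)·P⁻¹ = [[-125, 0, 0], [-341, 216, 152], [0, 0, 64]].
The requested entry is -341.

-341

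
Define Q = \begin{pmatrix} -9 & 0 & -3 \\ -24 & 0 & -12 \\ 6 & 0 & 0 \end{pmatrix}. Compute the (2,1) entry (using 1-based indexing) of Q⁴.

5184

Characteristic polynomial: μ^3 + 9μ^2 + 18μ = μ(μ + 3)(μ + 6), so the eigenvalues are -6, -3, 0.
μ=-3: eigenvector (1, 0, -2).
μ=0: eigenvector (0, 1, 0).
μ=-6: eigenvector (1, 2, -1).
P = [[1, 0, 1], [0, 1, 2], [-2, 0, -1]], D = diag(-3, 0, -6), P⁻¹ = [[-1, 0, -1], [-4, 1, -2], [2, 0, 1]].
Q⁴ = P·diag(81, 0, 1296)·P⁻¹ = [[2511, 0, 1215], [5184, 0, 2592], [-2430, 0, -1134]].
The requested entry is 5184.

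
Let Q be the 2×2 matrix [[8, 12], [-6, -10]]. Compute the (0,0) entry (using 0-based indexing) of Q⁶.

Characteristic polynomial: s^2 + 2s - 8 = (s - 2)(s + 4), so the eigenvalues are -4, 2.
s=-4: eigenvector (1, -1).
s=2: eigenvector (2, -1).
P = [[1, 2], [-1, -1]], D = diag(-4, 2), P⁻¹ = [[-1, -2], [1, 1]].
Q⁶ = P·diag(4096, 64)·P⁻¹ = [[-3968, -8064], [4032, 8128]].
The requested entry is -3968.

-3968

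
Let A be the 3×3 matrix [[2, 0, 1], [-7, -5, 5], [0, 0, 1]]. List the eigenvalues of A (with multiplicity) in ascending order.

Characteristic polynomial: p(t) = t^3 + 2t^2 - 13t + 10 = (t - 2)(t - 1)(t + 5).
Roots (with multiplicity): -5, 1, 2.

-5, 1, 2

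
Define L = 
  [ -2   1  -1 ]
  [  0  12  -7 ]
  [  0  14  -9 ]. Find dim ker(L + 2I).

1

L + 2I = [[0, 1, -1], [0, 14, -7], [0, 14, -7]].
This matrix has rank 2, so its null space has dimension 3 − 2 = 1.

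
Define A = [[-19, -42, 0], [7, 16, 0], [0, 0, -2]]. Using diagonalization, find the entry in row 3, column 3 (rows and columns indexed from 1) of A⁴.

Characteristic polynomial: λ^3 + 5λ^2 - 4λ - 20 = (λ - 2)(λ + 2)(λ + 5), so the eigenvalues are -5, -2, 2.
λ=2: eigenvector (-2, 1, 0).
λ=-5: eigenvector (3, -1, 0).
λ=-2: eigenvector (0, 0, 1).
P = [[-2, 3, 0], [1, -1, 0], [0, 0, 1]], D = diag(2, -5, -2), P⁻¹ = [[1, 3, 0], [1, 2, 0], [0, 0, 1]].
A⁴ = P·diag(16, 625, 16)·P⁻¹ = [[1843, 3654, 0], [-609, -1202, 0], [0, 0, 16]].
The requested entry is 16.

16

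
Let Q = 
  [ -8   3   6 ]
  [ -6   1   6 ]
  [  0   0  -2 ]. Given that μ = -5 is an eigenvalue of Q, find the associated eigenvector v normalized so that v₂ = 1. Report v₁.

Q + 5I = [[-3, 3, 6], [-6, 6, 6], [0, 0, 3]].
Solving (Q + 5I)v = 0 gives the eigenspace spanned by (1, 1, 0).
With v₂ = 1, v = (1, 1, 0), so v₁ = 1.

1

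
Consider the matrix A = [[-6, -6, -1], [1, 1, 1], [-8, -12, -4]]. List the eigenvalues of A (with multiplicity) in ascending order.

Characteristic polynomial: p(r) = r^3 + 9r^2 + 24r + 20 = (r + 2)^2(r + 5).
Roots (with multiplicity): -5, -2, -2.

-5, -2, -2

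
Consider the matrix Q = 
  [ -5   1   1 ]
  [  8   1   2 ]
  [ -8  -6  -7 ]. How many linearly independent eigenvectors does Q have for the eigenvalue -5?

Q + 5I = [[0, 1, 1], [8, 6, 2], [-8, -6, -2]].
This matrix has rank 2, so its null space has dimension 3 − 2 = 1.

1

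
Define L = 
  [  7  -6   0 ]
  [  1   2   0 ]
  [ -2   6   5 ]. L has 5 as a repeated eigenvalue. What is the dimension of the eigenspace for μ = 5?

L − 5I = [[2, -6, 0], [1, -3, 0], [-2, 6, 0]].
This matrix has rank 1, so its null space has dimension 3 − 1 = 2.

2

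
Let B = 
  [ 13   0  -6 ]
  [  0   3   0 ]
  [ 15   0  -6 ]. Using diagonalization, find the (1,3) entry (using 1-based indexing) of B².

-42

Characteristic polynomial: μ^3 - 10μ^2 + 33μ - 36 = (μ - 4)(μ - 3)^2, so the eigenvalues are 3, 3, 4.
μ=3: eigenvector (-3, 0, -5).
μ=3: eigenvector (0, 1, 0).
μ=4: eigenvector (2, 0, 3).
P = [[-3, 0, 2], [0, 1, 0], [-5, 0, 3]], D = diag(3, 3, 4), P⁻¹ = [[3, 0, -2], [0, 1, 0], [5, 0, -3]].
B² = P·diag(9, 9, 16)·P⁻¹ = [[79, 0, -42], [0, 9, 0], [105, 0, -54]].
The requested entry is -42.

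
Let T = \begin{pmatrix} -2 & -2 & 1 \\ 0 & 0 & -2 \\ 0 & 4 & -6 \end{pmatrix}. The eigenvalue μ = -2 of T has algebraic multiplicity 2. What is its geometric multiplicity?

1

T + 2I = [[0, -2, 1], [0, 2, -2], [0, 4, -4]].
This matrix has rank 2, so its null space has dimension 3 − 2 = 1.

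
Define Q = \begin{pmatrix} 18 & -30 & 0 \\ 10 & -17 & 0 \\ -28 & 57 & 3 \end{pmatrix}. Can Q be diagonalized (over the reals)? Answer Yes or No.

Characteristic polynomial: p(t) = t^3 - 4t^2 - 3t + 18 = (t - 3)^2(t + 2).
t = 3 has algebraic multiplicity 2; rank(Q − 3I) = 2, so geometric multiplicity = 1.
Geometric multiplicity < algebraic multiplicity, so Q is not diagonalizable.

No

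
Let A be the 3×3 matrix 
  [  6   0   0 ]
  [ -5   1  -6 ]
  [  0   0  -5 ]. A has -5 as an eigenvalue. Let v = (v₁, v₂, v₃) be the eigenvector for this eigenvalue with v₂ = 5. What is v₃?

5

A + 5I = [[11, 0, 0], [-5, 6, -6], [0, 0, 0]].
Solving (A + 5I)v = 0 gives the eigenspace spanned by (0, 5, 5).
With v₂ = 5, v = (0, 5, 5), so v₃ = 5.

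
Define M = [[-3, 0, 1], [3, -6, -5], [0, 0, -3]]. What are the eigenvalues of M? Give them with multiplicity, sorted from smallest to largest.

Characteristic polynomial: p(μ) = μ^3 + 12μ^2 + 45μ + 54 = (μ + 3)^2(μ + 6).
Roots (with multiplicity): -6, -3, -3.

-6, -3, -3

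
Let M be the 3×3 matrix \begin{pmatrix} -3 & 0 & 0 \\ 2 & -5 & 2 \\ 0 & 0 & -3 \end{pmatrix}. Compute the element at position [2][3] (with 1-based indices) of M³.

98

Characteristic polynomial: λ^3 + 11λ^2 + 39λ + 45 = (λ + 3)^2(λ + 5), so the eigenvalues are -5, -3, -3.
λ=-3: eigenvector (1, 0, -1).
λ=-5: eigenvector (0, 1, 0).
λ=-3: eigenvector (-1, 1, 2).
P = [[1, 0, -1], [0, 1, 1], [-1, 0, 2]], D = diag(-3, -5, -3), P⁻¹ = [[2, 0, 1], [-1, 1, -1], [1, 0, 1]].
M³ = P·diag(-27, -125, -27)·P⁻¹ = [[-27, 0, 0], [98, -125, 98], [0, 0, -27]].
The requested entry is 98.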